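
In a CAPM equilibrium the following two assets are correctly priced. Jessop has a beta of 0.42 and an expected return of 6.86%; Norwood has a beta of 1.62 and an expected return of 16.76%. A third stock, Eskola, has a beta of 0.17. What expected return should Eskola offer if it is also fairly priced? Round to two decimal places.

4.80%

MRP (SML slope) = (16.76% − 6.86%) / (1.62 − 0.42) = 9.90% / 1.20 = 8.2500%
R_f (intercept) = 6.86% − 0.42 × 8.2500% = 3.3950%
E(R_Eskola) = R_f + β × MRP = 3.3950% + 0.17 × 8.2500% = 4.80%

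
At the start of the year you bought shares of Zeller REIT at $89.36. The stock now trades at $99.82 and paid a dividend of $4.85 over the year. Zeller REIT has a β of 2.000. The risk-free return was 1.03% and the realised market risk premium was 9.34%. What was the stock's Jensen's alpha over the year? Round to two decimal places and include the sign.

-2.58%

Realised HPR = (P1 + D1 − P0) / P0 = (99.82 + 4.85 − 89.36) / 89.36 = 15.31 / 89.36 = 17.1329%
CAPM required = R_f + β·MRP = 1.03% + 2.000 × 9.34% = 19.71000%
α = realised − required = 17.1329% − 19.71000% = -2.58%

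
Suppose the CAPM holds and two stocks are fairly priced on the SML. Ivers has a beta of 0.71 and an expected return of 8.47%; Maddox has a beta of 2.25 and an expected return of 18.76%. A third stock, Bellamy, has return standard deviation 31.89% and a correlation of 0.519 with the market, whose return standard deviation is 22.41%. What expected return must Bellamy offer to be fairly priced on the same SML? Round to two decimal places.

8.66%

MRP = (18.76% − 8.47%) / (2.25 − 0.71) = 6.6818%
R_f = 8.47% − 0.71 × 6.6818% = 3.7259%
β_Bellamy = ρ·σ_i/σ_m = 0.519 × 31.89 / 22.41 = 0.7386
E(R_Bellamy) = R_f + β × MRP = 3.7259% + 0.7386 × 6.6818% = 8.66%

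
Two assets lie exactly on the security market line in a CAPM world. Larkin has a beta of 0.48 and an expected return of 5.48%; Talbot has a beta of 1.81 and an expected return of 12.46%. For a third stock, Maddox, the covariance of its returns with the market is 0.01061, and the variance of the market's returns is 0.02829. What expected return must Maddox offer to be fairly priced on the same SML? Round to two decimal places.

4.93%

MRP = (12.46% − 5.48%) / (1.81 − 0.48) = 5.2481%
R_f = 5.48% − 0.48 × 5.2481% = 2.9609%
β_Maddox = Cov / Var(R_m) = 0.01061 / 0.02829 = 0.3750
E(R_Maddox) = R_f + β × MRP = 2.9609% + 0.3750 × 5.2481% = 4.93%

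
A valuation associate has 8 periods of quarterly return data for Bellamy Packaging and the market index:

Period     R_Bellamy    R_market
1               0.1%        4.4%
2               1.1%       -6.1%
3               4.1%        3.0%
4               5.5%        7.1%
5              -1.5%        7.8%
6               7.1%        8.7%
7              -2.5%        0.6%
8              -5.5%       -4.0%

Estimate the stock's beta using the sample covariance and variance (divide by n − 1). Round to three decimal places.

Mean R_i = (0.1 + 1.1 + 4.1 + 5.5 − 1.5 + 7.1 − 2.5 − 5.5) / 8 = 1.0500%
Mean R_m = (4.4 − 6.1 + 3.0 + 7.1 + 7.8 + 8.7 + 0.6 − 4.0) / 8 = 2.6875%
Σ(R_i − R̄_i)(R_m − R̄_m) = 93.0750  ⇒  Cov = 93.0750 / 7 = 13.2964
Σ(R_m − R̄_m)² = 211.0888  ⇒  Var(R_m) = 211.0888 / 7 = 30.1555
β = Cov / Var(R_m) = 13.2964 / 30.1555 = 0.4409

0.441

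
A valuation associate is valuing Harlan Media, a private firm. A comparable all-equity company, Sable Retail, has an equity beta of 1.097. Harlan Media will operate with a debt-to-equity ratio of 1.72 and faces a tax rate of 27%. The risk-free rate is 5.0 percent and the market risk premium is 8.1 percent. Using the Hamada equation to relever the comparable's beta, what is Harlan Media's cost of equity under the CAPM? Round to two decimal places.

β_L = β_U × [1 + (1 − t)(D/E)] = 1.097 × [1 + (1 − 0.27) × 1.72]
    = 1.097 × [1 + 0.73 × 1.72] = 1.097 × 2.2556 = 2.4744
E(R) = R_f + β_L × MRP = 5.0% + 2.4744 × 8.1% = 25.04%

25.04%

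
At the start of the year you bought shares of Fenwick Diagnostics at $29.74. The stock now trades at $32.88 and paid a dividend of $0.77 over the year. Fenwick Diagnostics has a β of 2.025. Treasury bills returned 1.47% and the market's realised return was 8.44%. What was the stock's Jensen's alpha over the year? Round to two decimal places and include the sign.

-2.44%

Realised HPR = (P1 + D1 − P0) / P0 = (32.88 + 0.77 − 29.74) / 29.74 = 3.91 / 29.74 = 13.1473%
MRP = 8.44% − 1.47% = 6.97%
CAPM required = R_f + β·MRP = 1.47% + 2.025 × 6.97% = 15.58425%
α = realised − required = 13.1473% − 15.58425% = -2.44%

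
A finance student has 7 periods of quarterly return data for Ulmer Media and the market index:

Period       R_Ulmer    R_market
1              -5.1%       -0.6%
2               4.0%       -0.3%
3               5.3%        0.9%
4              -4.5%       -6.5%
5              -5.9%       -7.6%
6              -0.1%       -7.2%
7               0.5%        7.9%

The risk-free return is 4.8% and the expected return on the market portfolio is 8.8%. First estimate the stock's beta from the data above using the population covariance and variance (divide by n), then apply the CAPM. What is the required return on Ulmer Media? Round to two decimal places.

Mean R_i = (-5.1 + 4.0 + 5.3 − 4.5 − 5.9 − 0.1 + 0.5) / 7 = -0.8286%
Mean R_m = (-0.6 − 0.3 + 0.9 − 6.5 − 7.6 − 7.2 + 7.9) / 7 = -1.9143%
Σ(R_i − R̄_i)(R_m − R̄_m) = 74.2871  ⇒  Cov = 74.2871 / 7 = 10.6124
Σ(R_m − R̄_m)² = 189.8686  ⇒  Var(R_m) = 189.8686 / 7 = 27.1241
β = Cov / Var(R_m) = 10.6124 / 27.1241 = 0.3913
MRP = 8.8% − 4.8% = 4.00%
E(R) = R_f + β × MRP = 4.8% + 0.3913 × 4.0% = 6.37%

6.37%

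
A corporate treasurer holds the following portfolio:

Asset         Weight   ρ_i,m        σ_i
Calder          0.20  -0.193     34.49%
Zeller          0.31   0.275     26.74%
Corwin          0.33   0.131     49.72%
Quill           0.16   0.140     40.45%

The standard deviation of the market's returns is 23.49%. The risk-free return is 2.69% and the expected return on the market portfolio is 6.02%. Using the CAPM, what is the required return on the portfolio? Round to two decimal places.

3.26%

β_Calder = -0.193 × 34.49% / 23.49% = -0.2834
β_Zeller = 0.275 × 26.74% / 23.49% = 0.3130
β_Corwin = 0.131 × 49.72% / 23.49% = 0.2773
β_Quill = 0.140 × 40.45% / 23.49% = 0.2411
β_P = Σ w_i β_i = 0.20×-0.2834 + 0.31×0.3130 + 0.33×0.2773 + 0.16×0.2411 = 0.1704
MRP = 6.02% − 2.69% = 3.33%
E(R_P) = R_f + β_P × MRP = 2.69% + 0.1704 × 3.33% = 3.26%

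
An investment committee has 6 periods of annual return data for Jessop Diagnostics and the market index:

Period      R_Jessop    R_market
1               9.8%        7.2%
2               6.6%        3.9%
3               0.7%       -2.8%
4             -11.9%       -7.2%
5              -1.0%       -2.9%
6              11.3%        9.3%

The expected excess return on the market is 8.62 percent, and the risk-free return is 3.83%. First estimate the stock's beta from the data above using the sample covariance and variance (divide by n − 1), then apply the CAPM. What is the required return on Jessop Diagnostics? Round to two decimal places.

14.74%

Mean R_i = (9.8 + 6.6 + 0.7 − 11.9 − 1.0 + 11.3) / 6 = 2.5833%
Mean R_m = (7.2 + 3.9 − 2.8 − 7.2 − 2.9 + 9.3) / 6 = 1.2500%
Σ(R_i − R̄_i)(R_m − R̄_m) = 268.6350  ⇒  Cov = 268.6350 / 5 = 53.7270
Σ(R_m − R̄_m)² = 212.2550  ⇒  Var(R_m) = 212.2550 / 5 = 42.4510
β = Cov / Var(R_m) = 53.7270 / 42.4510 = 1.2656
E(R) = R_f + β × MRP = 3.83% + 1.2656 × 8.62% = 14.74%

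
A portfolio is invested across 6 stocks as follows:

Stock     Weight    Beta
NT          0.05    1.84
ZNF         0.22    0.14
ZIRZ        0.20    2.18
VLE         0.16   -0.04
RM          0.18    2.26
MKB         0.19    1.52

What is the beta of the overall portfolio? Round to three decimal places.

1.248

β_P = Σ w_i β_i = 0.05×1.84 + 0.22×0.14 + 0.20×2.18 + 0.16×-0.04 + 0.18×2.26 + 0.19×1.52 = 1.2480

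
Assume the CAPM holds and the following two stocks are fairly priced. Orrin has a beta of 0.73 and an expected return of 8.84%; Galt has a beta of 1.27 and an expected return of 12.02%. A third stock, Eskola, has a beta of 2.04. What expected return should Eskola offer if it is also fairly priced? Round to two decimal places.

MRP (SML slope) = (12.02% − 8.84%) / (1.27 − 0.73) = 3.18% / 0.54 = 5.8889%
R_f (intercept) = 8.84% − 0.73 × 5.8889% = 4.5411%
E(R_Eskola) = R_f + β × MRP = 4.5411% + 2.04 × 5.8889% = 16.55%

16.55%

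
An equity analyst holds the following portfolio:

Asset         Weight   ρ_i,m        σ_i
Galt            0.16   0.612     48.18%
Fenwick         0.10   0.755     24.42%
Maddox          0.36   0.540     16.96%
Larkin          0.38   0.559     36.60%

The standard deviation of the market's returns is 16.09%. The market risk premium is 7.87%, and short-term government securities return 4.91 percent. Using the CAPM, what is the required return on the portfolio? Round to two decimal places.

β_Galt = 0.612 × 48.18% / 16.09% = 1.8326
β_Fenwick = 0.755 × 24.42% / 16.09% = 1.1459
β_Maddox = 0.540 × 16.96% / 16.09% = 0.5692
β_Larkin = 0.559 × 36.60% / 16.09% = 1.2716
β_P = Σ w_i β_i = 0.16×1.8326 + 0.10×1.1459 + 0.36×0.5692 + 0.38×1.2716 = 1.0959
E(R_P) = R_f + β_P × MRP = 4.91% + 1.0959 × 7.87% = 13.53%

13.53%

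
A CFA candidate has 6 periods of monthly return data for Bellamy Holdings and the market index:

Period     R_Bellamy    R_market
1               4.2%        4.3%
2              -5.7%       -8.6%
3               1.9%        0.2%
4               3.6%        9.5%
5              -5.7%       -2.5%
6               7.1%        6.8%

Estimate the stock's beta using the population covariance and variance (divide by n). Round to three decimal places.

0.708

Mean R_i = (4.2 − 5.7 + 1.9 + 3.6 − 5.7 + 7.1) / 6 = 0.9000%
Mean R_m = (4.3 − 8.6 + 0.2 + 9.5 − 2.5 + 6.8) / 6 = 1.6167%
Σ(R_i − R̄_i)(R_m − R̄_m) = 155.4600  ⇒  Cov = 155.4600 / 6 = 25.9100
Σ(R_m − R̄_m)² = 219.5483  ⇒  Var(R_m) = 219.5483 / 6 = 36.5914
β = Cov / Var(R_m) = 25.9100 / 36.5914 = 0.7081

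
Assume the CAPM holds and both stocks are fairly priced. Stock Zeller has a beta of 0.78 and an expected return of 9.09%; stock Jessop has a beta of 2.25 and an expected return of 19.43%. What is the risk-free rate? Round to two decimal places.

3.60%

Both satisfy E(R) = R_f + β·MRP, so the slope of the SML is
MRP = (19.43% − 9.09%) / (2.25 − 0.78) = 10.34% / 1.47 = 7.0340%
R_f = E(R_Zeller) − β_Zeller·MRP = 9.09% − 0.78 × 7.0340% = 3.6035%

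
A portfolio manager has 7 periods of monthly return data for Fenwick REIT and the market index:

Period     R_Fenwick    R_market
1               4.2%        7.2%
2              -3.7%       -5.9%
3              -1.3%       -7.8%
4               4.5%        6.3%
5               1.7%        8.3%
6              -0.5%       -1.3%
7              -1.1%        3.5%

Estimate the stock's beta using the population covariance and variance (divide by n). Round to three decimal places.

0.376

Mean R_i = (4.2 − 3.7 − 1.3 + 4.5 + 1.7 − 0.5 − 1.1) / 7 = 0.5429%
Mean R_m = (7.2 − 5.9 − 7.8 + 6.3 + 8.3 − 1.3 + 3.5) / 7 = 1.4714%
Σ(R_i − R̄_i)(R_m − R̄_m) = 95.8786  ⇒  Cov = 95.8786 / 7 = 13.6969
Σ(R_m − R̄_m)² = 254.8543  ⇒  Var(R_m) = 254.8543 / 7 = 36.4078
β = Cov / Var(R_m) = 13.6969 / 36.4078 = 0.3762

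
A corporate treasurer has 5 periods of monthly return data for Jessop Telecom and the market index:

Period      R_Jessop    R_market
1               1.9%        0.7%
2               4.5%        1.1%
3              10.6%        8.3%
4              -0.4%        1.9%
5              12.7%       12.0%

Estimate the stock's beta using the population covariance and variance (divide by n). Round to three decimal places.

Mean R_i = (1.9 + 4.5 + 10.6 − 0.4 + 12.7) / 5 = 5.8600%
Mean R_m = (0.7 + 1.1 + 8.3 + 1.9 + 12.0) / 5 = 4.8000%
Σ(R_i − R̄_i)(R_m − R̄_m) = 105.2600  ⇒  Cov = 105.2600 / 5 = 21.0520
Σ(R_m − R̄_m)² = 103.0000  ⇒  Var(R_m) = 103.0000 / 5 = 20.6000
β = Cov / Var(R_m) = 21.0520 / 20.6000 = 1.0219

1.022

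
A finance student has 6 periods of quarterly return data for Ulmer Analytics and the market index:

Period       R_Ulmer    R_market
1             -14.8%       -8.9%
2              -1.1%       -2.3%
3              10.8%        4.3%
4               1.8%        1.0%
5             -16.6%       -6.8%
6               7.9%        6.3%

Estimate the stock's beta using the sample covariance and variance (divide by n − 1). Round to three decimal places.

1.815

Mean R_i = (-14.8 − 1.1 + 10.8 + 1.8 − 16.6 + 7.9) / 6 = -2.0000%
Mean R_m = (-8.9 − 2.3 + 4.3 + 1.0 − 6.8 + 6.3) / 6 = -1.0667%
Σ(R_i − R̄_i)(R_m − R̄_m) = 332.3400  ⇒  Cov = 332.3400 / 5 = 66.4680
Σ(R_m − R̄_m)² = 183.0933  ⇒  Var(R_m) = 183.0933 / 5 = 36.6187
β = Cov / Var(R_m) = 66.4680 / 36.6187 = 1.8151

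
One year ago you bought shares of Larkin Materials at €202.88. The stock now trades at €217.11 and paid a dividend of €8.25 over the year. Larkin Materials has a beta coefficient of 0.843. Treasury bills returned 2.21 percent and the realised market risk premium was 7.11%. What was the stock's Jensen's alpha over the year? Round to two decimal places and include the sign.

Realised HPR = (P1 + D1 − P0) / P0 = (217.11 + 8.25 − 202.88) / 202.88 = 22.48 / 202.88 = 11.0804%
CAPM required = R_f + β·MRP = 2.21% + 0.843 × 7.11% = 8.20373%
α = realised − required = 11.0804% − 8.20373% = +2.88%

+2.88%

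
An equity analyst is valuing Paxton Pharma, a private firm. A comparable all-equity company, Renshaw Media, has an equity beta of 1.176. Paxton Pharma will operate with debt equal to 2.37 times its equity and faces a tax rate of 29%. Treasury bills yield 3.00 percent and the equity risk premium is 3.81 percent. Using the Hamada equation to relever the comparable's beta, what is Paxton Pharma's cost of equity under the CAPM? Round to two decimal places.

β_L = β_U × [1 + (1 − t)(D/E)] = 1.176 × [1 + (1 − 0.29) × 2.37]
    = 1.176 × [1 + 0.71 × 2.37] = 1.176 × 2.6827 = 3.1549
E(R) = R_f + β_L × MRP = 3.00% + 3.1549 × 3.81% = 15.02%

15.02%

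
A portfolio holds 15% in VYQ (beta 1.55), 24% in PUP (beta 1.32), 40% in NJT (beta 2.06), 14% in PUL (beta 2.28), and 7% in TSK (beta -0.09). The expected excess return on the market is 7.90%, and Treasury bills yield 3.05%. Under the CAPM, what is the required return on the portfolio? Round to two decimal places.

β_P = Σ w_i β_i = 0.15×1.55 + 0.24×1.32 + 0.40×2.06 + 0.14×2.28 + 0.07×-0.09 = 1.6862
E(R_P) = R_f + β_P × MRP = 3.05% + 1.6862 × 7.90% = 16.37%

16.37%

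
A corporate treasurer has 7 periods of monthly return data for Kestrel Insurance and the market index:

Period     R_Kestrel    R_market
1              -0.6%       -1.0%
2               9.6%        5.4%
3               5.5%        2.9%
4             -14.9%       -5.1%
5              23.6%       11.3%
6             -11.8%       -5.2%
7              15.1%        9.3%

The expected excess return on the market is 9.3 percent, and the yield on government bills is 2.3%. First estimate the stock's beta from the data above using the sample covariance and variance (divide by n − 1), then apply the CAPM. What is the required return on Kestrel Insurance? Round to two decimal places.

21.72%

Mean R_i = (-0.6 + 9.6 + 5.5 − 14.9 + 23.6 − 11.8 + 15.1) / 7 = 3.7857%
Mean R_m = (-1.0 + 5.4 + 2.9 − 5.1 + 11.3 − 5.2 + 9.3) / 7 = 2.5143%
Σ(R_i − R̄_i)(R_m − R̄_m) = 546.2214  ⇒  Cov = 546.2214 / 6 = 91.0369
Σ(R_m − R̄_m)² = 261.5486  ⇒  Var(R_m) = 261.5486 / 6 = 43.5914
β = Cov / Var(R_m) = 91.0369 / 43.5914 = 2.0884
E(R) = R_f + β × MRP = 2.3% + 2.0884 × 9.3% = 21.72%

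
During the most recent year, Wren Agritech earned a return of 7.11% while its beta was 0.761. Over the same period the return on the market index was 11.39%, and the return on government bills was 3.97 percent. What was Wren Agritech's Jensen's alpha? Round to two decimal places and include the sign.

Market excess return = 11.39% − 3.97% = 7.42%
CAPM benchmark = R_f + β(R_m − R_f) = 3.97% + 0.761 × 7.42% = 9.61662%
α = actual − benchmark = 7.11% − 9.61662% = -2.51%

-2.51%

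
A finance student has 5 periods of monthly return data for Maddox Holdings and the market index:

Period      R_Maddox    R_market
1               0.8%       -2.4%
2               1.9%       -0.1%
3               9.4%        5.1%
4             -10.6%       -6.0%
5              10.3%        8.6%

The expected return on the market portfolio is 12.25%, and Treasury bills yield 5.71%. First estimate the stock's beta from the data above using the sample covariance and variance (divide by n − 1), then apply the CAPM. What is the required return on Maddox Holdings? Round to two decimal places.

Mean R_i = (0.8 + 1.9 + 9.4 − 10.6 + 10.3) / 5 = 2.3600%
Mean R_m = (-2.4 − 0.1 + 5.1 − 6.0 + 8.6) / 5 = 1.0400%
Σ(R_i − R̄_i)(R_m − R̄_m) = 185.7380  ⇒  Cov = 185.7380 / 4 = 46.4345
Σ(R_m − R̄_m)² = 136.3320  ⇒  Var(R_m) = 136.3320 / 4 = 34.0830
β = Cov / Var(R_m) = 46.4345 / 34.0830 = 1.3624
MRP = 12.25% − 5.71% = 6.54%
E(R) = R_f + β × MRP = 5.71% + 1.3624 × 6.54% = 14.62%

14.62%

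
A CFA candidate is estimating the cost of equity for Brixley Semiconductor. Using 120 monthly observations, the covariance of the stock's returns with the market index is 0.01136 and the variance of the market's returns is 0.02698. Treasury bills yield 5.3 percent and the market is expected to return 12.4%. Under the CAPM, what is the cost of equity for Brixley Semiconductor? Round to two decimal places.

8.29%

β = Cov(R_i, R_m) / Var(R_m) = 0.01136 / 0.02698 = 0.4211
MRP = 12.4% − 5.3% = 7.10%
E(R) = R_f + β × MRP = 5.3% + 0.4211 × 7.1% = 8.29%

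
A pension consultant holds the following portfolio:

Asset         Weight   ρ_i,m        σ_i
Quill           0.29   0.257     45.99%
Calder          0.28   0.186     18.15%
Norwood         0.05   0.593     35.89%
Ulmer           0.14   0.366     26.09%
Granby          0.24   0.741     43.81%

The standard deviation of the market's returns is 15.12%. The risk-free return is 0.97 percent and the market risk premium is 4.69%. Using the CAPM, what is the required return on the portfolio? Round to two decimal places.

β_Quill = 0.257 × 45.99% / 15.12% = 0.7817
β_Calder = 0.186 × 18.15% / 15.12% = 0.2233
β_Norwood = 0.593 × 35.89% / 15.12% = 1.4076
β_Ulmer = 0.366 × 26.09% / 15.12% = 0.6315
β_Granby = 0.741 × 43.81% / 15.12% = 2.1470
β_P = Σ w_i β_i = 0.29×0.7817 + 0.28×0.2233 + 0.05×1.4076 + 0.14×0.6315 + 0.24×2.1470 = 0.9633
E(R_P) = R_f + β_P × MRP = 0.97% + 0.9633 × 4.69% = 5.49%

5.49%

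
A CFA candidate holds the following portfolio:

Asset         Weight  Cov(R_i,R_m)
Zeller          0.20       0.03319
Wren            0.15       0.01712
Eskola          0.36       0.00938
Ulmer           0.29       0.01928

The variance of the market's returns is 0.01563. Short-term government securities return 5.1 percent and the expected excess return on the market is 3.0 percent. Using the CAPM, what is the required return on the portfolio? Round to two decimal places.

β_Zeller = 0.03319 / 0.01563 = 2.1235
β_Wren = 0.01712 / 0.01563 = 1.0953
β_Eskola = 0.00938 / 0.01563 = 0.6001
β_Ulmer = 0.01928 / 0.01563 = 1.2335
β_P = Σ w_i β_i = 0.20×2.1235 + 0.15×1.0953 + 0.36×0.6001 + 0.29×1.2335 = 1.1627
E(R_P) = R_f + β_P × MRP = 5.1% + 1.1627 × 3.0% = 8.59%

8.59%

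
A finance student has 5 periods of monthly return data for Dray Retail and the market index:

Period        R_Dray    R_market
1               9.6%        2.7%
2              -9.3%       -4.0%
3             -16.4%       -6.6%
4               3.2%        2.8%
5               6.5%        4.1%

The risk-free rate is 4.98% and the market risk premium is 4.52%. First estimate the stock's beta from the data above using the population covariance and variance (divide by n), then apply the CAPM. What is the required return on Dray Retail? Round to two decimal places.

Mean R_i = (9.6 − 9.3 − 16.4 + 3.2 + 6.5) / 5 = -1.2800%
Mean R_m = (2.7 − 4.0 − 6.6 + 2.8 + 4.1) / 5 = -0.2000%
Σ(R_i − R̄_i)(R_m − R̄_m) = 205.6900  ⇒  Cov = 205.6900 / 5 = 41.1380
Σ(R_m − R̄_m)² = 91.3000  ⇒  Var(R_m) = 91.3000 / 5 = 18.2600
β = Cov / Var(R_m) = 41.1380 / 18.2600 = 2.2529
E(R) = R_f + β × MRP = 4.98% + 2.2529 × 4.52% = 15.16%

15.16%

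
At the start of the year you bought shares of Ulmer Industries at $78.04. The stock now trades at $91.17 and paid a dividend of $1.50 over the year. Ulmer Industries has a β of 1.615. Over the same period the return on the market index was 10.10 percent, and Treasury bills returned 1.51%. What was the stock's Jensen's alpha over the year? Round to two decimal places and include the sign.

+3.36%

Realised HPR = (P1 + D1 − P0) / P0 = (91.17 + 1.50 − 78.04) / 78.04 = 14.63 / 78.04 = 18.7468%
MRP = 10.10% − 1.51% = 8.59%
CAPM required = R_f + β·MRP = 1.51% + 1.615 × 8.59% = 15.38285%
α = realised − required = 18.7468% − 15.38285% = +3.36%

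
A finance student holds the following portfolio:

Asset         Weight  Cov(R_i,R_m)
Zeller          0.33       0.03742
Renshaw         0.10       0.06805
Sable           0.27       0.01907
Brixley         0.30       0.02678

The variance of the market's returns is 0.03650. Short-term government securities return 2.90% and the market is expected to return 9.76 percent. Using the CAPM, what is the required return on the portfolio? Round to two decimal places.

8.98%

β_Zeller = 0.03742 / 0.03650 = 1.0252
β_Renshaw = 0.06805 / 0.03650 = 1.8644
β_Sable = 0.01907 / 0.03650 = 0.5225
β_Brixley = 0.02678 / 0.03650 = 0.7337
β_P = Σ w_i β_i = 0.33×1.0252 + 0.10×1.8644 + 0.27×0.5225 + 0.30×0.7337 = 0.8859
MRP = 9.76% − 2.90% = 6.86%
E(R_P) = R_f + β_P × MRP = 2.90% + 0.8859 × 6.86% = 8.98%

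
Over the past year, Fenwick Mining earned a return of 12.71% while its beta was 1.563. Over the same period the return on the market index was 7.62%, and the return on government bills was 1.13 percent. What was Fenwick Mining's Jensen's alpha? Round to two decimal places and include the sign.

+1.44%

Market excess return = 7.62% − 1.13% = 6.49%
CAPM benchmark = R_f + β(R_m − R_f) = 1.13% + 1.563 × 6.49% = 11.27387%
α = actual − benchmark = 12.71% − 11.27387% = +1.44%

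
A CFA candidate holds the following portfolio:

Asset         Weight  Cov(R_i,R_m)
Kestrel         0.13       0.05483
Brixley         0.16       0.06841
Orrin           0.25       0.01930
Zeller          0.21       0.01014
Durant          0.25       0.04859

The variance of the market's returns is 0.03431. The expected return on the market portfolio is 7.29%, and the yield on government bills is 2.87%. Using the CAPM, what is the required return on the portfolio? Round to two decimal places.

7.66%

β_Kestrel = 0.05483 / 0.03431 = 1.5981
β_Brixley = 0.06841 / 0.03431 = 1.9939
β_Orrin = 0.01930 / 0.03431 = 0.5625
β_Zeller = 0.01014 / 0.03431 = 0.2955
β_Durant = 0.04859 / 0.03431 = 1.4162
β_P = Σ w_i β_i = 0.13×1.5981 + 0.16×1.9939 + 0.25×0.5625 + 0.21×0.2955 + 0.25×1.4162 = 1.0835
MRP = 7.29% − 2.87% = 4.42%
E(R_P) = R_f + β_P × MRP = 2.87% + 1.0835 × 4.42% = 7.66%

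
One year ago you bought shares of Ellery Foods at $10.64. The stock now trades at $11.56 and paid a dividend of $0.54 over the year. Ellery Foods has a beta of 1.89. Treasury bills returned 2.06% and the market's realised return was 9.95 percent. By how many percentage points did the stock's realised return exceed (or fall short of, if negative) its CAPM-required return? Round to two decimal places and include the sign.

-3.25%

Realised HPR = (P1 + D1 − P0) / P0 = (11.56 + 0.54 − 10.64) / 10.64 = 1.46 / 10.64 = 13.7218%
MRP = 9.95% − 2.06% = 7.89%
CAPM required = R_f + β·MRP = 2.06% + 1.89 × 7.89% = 16.9721%
α = realised − required = 13.7218% − 16.9721% = -3.25%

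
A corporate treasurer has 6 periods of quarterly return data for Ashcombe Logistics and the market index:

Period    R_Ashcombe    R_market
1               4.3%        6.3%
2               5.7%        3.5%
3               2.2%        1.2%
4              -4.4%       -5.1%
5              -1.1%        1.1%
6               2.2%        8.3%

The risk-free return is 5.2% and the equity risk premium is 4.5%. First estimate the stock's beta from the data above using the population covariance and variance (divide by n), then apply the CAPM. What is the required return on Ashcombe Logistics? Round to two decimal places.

Mean R_i = (4.3 + 5.7 + 2.2 − 4.4 − 1.1 + 2.2) / 6 = 1.4833%
Mean R_m = (6.3 + 3.5 + 1.2 − 5.1 + 1.1 + 8.3) / 6 = 2.5500%
Σ(R_i − R̄_i)(R_m − R̄_m) = 66.4750  ⇒  Cov = 66.4750 / 6 = 11.0792
Σ(R_m − R̄_m)² = 110.4750  ⇒  Var(R_m) = 110.4750 / 6 = 18.4125
β = Cov / Var(R_m) = 11.0792 / 18.4125 = 0.6017
E(R) = R_f + β × MRP = 5.2% + 0.6017 × 4.5% = 7.91%

7.91%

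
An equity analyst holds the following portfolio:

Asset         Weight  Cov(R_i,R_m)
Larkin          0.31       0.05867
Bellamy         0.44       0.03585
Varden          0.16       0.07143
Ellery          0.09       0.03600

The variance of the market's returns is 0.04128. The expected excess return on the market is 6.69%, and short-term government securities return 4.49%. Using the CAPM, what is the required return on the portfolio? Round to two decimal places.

β_Larkin = 0.05867 / 0.04128 = 1.4213
β_Bellamy = 0.03585 / 0.04128 = 0.8685
β_Varden = 0.07143 / 0.04128 = 1.7304
β_Ellery = 0.03600 / 0.04128 = 0.8721
β_P = Σ w_i β_i = 0.31×1.4213 + 0.44×0.8685 + 0.16×1.7304 + 0.09×0.8721 = 1.1781
E(R_P) = R_f + β_P × MRP = 4.49% + 1.1781 × 6.69% = 12.37%

12.37%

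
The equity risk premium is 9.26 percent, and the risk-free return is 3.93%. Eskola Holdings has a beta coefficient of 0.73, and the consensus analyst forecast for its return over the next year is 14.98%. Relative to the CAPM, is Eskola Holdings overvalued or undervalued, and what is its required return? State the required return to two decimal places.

Required return = R_f + β·MRP = 3.93% + 0.73 × 9.26% = 10.69%
Forecast 14.98% > required 10.69% → the stock plots above the SML → undervalued.

Undervalued; required return 10.69%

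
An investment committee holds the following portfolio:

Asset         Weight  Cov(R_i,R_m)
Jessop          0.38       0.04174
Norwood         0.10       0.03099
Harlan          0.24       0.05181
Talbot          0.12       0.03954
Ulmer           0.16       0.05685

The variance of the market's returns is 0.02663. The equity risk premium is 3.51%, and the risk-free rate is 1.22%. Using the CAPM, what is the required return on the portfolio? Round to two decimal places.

β_Jessop = 0.04174 / 0.02663 = 1.5674
β_Norwood = 0.03099 / 0.02663 = 1.1637
β_Harlan = 0.05181 / 0.02663 = 1.9456
β_Talbot = 0.03954 / 0.02663 = 1.4848
β_Ulmer = 0.05685 / 0.02663 = 2.1348
β_P = Σ w_i β_i = 0.38×1.5674 + 0.10×1.1637 + 0.24×1.9456 + 0.12×1.4848 + 0.16×2.1348 = 1.6987
E(R_P) = R_f + β_P × MRP = 1.22% + 1.6987 × 3.51% = 7.18%

7.18%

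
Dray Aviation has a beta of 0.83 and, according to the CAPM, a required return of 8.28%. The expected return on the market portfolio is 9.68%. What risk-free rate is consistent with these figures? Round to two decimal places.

E(R) = R_f + β(E(R_m) − R_f) = R_f(1 − β) + β·E(R_m)
8.28% = R_f × (1 − 0.83) + 0.83 × 9.68%
8.28% = R_f × 0.17 + 8.0344%
R_f = (8.28% − 8.0344%) / 0.17 = 1.44%

1.44%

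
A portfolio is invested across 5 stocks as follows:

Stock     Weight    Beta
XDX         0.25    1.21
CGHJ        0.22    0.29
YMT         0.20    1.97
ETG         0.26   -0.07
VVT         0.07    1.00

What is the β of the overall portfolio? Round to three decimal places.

β_P = Σ w_i β_i = 0.25×1.21 + 0.22×0.29 + 0.20×1.97 + 0.26×-0.07 + 0.07×1.00 = 0.8121

0.812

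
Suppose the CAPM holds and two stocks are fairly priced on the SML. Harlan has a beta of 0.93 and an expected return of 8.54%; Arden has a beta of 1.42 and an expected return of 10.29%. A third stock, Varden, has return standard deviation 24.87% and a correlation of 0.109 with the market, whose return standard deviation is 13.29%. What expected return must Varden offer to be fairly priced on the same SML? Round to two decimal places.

5.95%

MRP = (10.29% − 8.54%) / (1.42 − 0.93) = 3.5714%
R_f = 8.54% − 0.93 × 3.5714% = 5.2186%
β_Varden = ρ·σ_i/σ_m = 0.109 × 24.87 / 13.29 = 0.2040
E(R_Varden) = R_f + β × MRP = 5.2186% + 0.2040 × 3.5714% = 5.95%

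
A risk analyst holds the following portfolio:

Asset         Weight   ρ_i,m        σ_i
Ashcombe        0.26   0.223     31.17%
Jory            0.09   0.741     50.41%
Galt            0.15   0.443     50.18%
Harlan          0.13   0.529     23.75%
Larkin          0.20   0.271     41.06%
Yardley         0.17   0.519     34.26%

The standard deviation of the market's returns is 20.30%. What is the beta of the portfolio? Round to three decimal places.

0.758

β_Ashcombe = 0.223 × 31.17% / 20.30% = 0.3424
β_Jory = 0.741 × 50.41% / 20.30% = 1.8401
β_Galt = 0.443 × 50.18% / 20.30% = 1.0951
β_Harlan = 0.529 × 23.75% / 20.30% = 0.6189
β_Larkin = 0.271 × 41.06% / 20.30% = 0.5481
β_Yardley = 0.519 × 34.26% / 20.30% = 0.8759
β_P = Σ w_i β_i = 0.26×0.3424 + 0.09×1.8401 + 0.15×1.0951 + 0.13×0.6189 + 0.20×0.5481 + 0.17×0.8759 = 0.7579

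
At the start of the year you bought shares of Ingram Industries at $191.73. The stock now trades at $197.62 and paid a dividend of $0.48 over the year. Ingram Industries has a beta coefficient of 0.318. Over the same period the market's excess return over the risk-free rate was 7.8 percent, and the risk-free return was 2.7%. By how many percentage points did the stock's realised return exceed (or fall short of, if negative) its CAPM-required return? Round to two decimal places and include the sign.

Realised HPR = (P1 + D1 − P0) / P0 = (197.62 + 0.48 − 191.73) / 191.73 = 6.37 / 191.73 = 3.3224%
CAPM required = R_f + β·MRP = 2.7% + 0.318 × 7.8% = 5.1804%
α = realised − required = 3.3224% − 5.1804% = -1.86%

-1.86%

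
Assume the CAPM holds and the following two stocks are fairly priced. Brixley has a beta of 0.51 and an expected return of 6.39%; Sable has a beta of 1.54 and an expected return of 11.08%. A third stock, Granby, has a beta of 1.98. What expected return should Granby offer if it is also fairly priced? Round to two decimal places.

13.08%

MRP (SML slope) = (11.08% − 6.39%) / (1.54 − 0.51) = 4.69% / 1.03 = 4.5534%
R_f (intercept) = 6.39% − 0.51 × 4.5534% = 4.0678%
E(R_Granby) = R_f + β × MRP = 4.0678% + 1.98 × 4.5534% = 13.08%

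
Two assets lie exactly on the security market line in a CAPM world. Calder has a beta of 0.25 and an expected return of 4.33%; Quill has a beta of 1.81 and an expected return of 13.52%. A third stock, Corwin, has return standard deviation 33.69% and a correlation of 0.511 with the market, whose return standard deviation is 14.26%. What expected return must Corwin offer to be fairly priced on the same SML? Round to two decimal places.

MRP = (13.52% − 4.33%) / (1.81 − 0.25) = 5.8910%
R_f = 4.33% − 0.25 × 5.8910% = 2.8573%
β_Corwin = ρ·σ_i/σ_m = 0.511 × 33.69 / 14.26 = 1.2073
E(R_Corwin) = R_f + β × MRP = 2.8573% + 1.2073 × 5.8910% = 9.97%

9.97%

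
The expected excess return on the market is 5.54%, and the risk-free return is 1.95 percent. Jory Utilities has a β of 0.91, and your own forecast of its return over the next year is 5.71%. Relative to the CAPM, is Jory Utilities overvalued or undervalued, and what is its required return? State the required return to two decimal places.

Overvalued; required return 6.99%

Required return = R_f + β·MRP = 1.95% + 0.91 × 5.54% = 6.99%
Forecast 5.71% < required 6.99% → the stock plots below the SML → overvalued.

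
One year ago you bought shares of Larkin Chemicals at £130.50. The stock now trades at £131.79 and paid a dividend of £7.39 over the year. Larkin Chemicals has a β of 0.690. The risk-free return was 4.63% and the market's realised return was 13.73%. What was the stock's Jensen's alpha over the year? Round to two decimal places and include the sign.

Realised HPR = (P1 + D1 − P0) / P0 = (131.79 + 7.39 − 130.50) / 130.50 = 8.68 / 130.50 = 6.6513%
MRP = 13.73% − 4.63% = 9.10%
CAPM required = R_f + β·MRP = 4.63% + 0.690 × 9.10% = 10.90900%
α = realised − required = 6.6513% − 10.90900% = -4.26%

-4.26%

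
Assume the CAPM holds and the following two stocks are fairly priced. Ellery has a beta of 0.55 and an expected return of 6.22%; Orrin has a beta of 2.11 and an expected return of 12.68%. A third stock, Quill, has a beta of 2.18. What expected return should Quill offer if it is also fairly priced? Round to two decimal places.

12.97%

MRP (SML slope) = (12.68% − 6.22%) / (2.11 − 0.55) = 6.46% / 1.56 = 4.1410%
R_f (intercept) = 6.22% − 0.55 × 4.1410% = 3.9425%
E(R_Quill) = R_f + β × MRP = 3.9425% + 2.18 × 4.1410% = 12.97%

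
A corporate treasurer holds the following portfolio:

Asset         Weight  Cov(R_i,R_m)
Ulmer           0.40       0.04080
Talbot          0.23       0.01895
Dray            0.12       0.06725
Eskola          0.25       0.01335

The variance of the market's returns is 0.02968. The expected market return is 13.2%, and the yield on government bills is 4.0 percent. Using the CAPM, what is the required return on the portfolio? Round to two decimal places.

13.95%

β_Ulmer = 0.04080 / 0.02968 = 1.3747
β_Talbot = 0.01895 / 0.02968 = 0.6385
β_Dray = 0.06725 / 0.02968 = 2.2658
β_Eskola = 0.01335 / 0.02968 = 0.4498
β_P = Σ w_i β_i = 0.40×1.3747 + 0.23×0.6385 + 0.12×2.2658 + 0.25×0.4498 = 1.0811
MRP = 13.2% − 4.0% = 9.20%
E(R_P) = R_f + β_P × MRP = 4.0% + 1.0811 × 9.2% = 13.95%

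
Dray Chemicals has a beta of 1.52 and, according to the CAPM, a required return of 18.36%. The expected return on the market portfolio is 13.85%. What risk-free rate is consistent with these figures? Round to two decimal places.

5.18%

E(R) = R_f + β(E(R_m) − R_f) = R_f(1 − β) + β·E(R_m)
18.36% = R_f × (1 − 1.52) + 1.52 × 13.85%
18.36% = R_f × -0.52 + 21.0520%
R_f = (18.36% − 21.0520%) / -0.52 = 5.18%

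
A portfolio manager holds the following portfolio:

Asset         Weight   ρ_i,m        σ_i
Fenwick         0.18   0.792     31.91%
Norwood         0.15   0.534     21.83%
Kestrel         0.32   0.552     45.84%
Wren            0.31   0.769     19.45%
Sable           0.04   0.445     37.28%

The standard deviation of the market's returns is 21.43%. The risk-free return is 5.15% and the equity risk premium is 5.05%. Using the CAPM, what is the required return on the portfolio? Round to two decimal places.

β_Fenwick = 0.792 × 31.91% / 21.43% = 1.1793
β_Norwood = 0.534 × 21.83% / 21.43% = 0.5440
β_Kestrel = 0.552 × 45.84% / 21.43% = 1.1808
β_Wren = 0.769 × 19.45% / 21.43% = 0.6979
β_Sable = 0.445 × 37.28% / 21.43% = 0.7741
β_P = Σ w_i β_i = 0.18×1.1793 + 0.15×0.5440 + 0.32×1.1808 + 0.31×0.6979 + 0.04×0.7741 = 0.9190
E(R_P) = R_f + β_P × MRP = 5.15% + 0.9190 × 5.05% = 9.79%

9.79%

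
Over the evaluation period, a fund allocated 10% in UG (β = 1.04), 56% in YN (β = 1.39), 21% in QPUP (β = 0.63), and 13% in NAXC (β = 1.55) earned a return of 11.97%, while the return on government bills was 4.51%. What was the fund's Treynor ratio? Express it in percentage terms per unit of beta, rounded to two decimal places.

β_P = 0.10×1.04 + 0.56×1.39 + 0.21×0.63 + 0.13×1.55 = 1.2162
Treynor = (R_P − R_f) / β_P = (11.97% − 4.51%) / 1.2162 = 7.46% / 1.2162 = 6.13%

6.13%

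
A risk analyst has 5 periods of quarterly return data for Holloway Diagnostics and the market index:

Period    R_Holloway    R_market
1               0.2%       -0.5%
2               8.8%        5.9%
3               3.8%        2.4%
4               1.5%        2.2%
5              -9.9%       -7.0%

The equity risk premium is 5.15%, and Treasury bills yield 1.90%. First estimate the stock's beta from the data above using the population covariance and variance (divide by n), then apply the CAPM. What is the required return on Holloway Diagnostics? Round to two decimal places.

9.16%

Mean R_i = (0.2 + 8.8 + 3.8 + 1.5 − 9.9) / 5 = 0.8800%
Mean R_m = (-0.5 + 5.9 + 2.4 + 2.2 − 7.0) / 5 = 0.6000%
Σ(R_i − R̄_i)(R_m − R̄_m) = 130.9000  ⇒  Cov = 130.9000 / 5 = 26.1800
Σ(R_m − R̄_m)² = 92.8600  ⇒  Var(R_m) = 92.8600 / 5 = 18.5720
β = Cov / Var(R_m) = 26.1800 / 18.5720 = 1.4096
E(R) = R_f + β × MRP = 1.90% + 1.4096 × 5.15% = 9.16%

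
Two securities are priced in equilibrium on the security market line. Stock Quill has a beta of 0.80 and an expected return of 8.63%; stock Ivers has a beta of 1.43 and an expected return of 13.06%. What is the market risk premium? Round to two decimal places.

7.03%

Both satisfy E(R) = R_f + β·MRP, so the slope of the SML is
MRP = (13.06% − 8.63%) / (1.43 − 0.80) = 4.43% / 0.63 = 7.0317%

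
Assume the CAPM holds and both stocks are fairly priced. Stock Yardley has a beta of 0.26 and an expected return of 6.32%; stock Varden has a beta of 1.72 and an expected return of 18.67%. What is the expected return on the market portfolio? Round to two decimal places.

12.58%

Both satisfy E(R) = R_f + β·MRP, so the slope of the SML is
MRP = (18.67% − 6.32%) / (1.72 − 0.26) = 12.35% / 1.46 = 8.4589%
R_f = E(R_Yardley) − β_Yardley·MRP = 6.32% − 0.26 × 8.4589% = 4.1207%
E(R_m) = R_f + MRP = 4.1207% + 8.4589% = 12.58%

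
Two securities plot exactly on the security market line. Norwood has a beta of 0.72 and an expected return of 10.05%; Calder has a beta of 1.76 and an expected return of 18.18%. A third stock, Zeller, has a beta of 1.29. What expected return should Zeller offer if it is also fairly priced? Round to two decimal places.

14.51%

MRP (SML slope) = (18.18% − 10.05%) / (1.76 − 0.72) = 8.13% / 1.04 = 7.8173%
R_f (intercept) = 10.05% − 0.72 × 7.8173% = 4.4215%
E(R_Zeller) = R_f + β × MRP = 4.4215% + 1.29 × 7.8173% = 14.51%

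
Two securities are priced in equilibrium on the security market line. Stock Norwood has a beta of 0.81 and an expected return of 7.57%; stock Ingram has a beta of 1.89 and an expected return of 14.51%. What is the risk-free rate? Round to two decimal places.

2.37%

Both satisfy E(R) = R_f + β·MRP, so the slope of the SML is
MRP = (14.51% − 7.57%) / (1.89 − 0.81) = 6.94% / 1.08 = 6.4259%
R_f = E(R_Norwood) − β_Norwood·MRP = 7.57% − 0.81 × 6.4259% = 2.3650%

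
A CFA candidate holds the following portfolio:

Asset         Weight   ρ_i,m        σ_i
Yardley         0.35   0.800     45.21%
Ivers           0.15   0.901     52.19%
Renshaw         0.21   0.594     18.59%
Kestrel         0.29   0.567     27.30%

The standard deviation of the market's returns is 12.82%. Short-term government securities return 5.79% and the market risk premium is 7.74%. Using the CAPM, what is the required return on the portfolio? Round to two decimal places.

β_Yardley = 0.800 × 45.21% / 12.82% = 2.8212
β_Ivers = 0.901 × 52.19% / 12.82% = 3.6680
β_Renshaw = 0.594 × 18.59% / 12.82% = 0.8613
β_Kestrel = 0.567 × 27.30% / 12.82% = 1.2074
β_P = Σ w_i β_i = 0.35×2.8212 + 0.15×3.6680 + 0.21×0.8613 + 0.29×1.2074 = 2.0686
E(R_P) = R_f + β_P × MRP = 5.79% + 2.0686 × 7.74% = 21.80%

21.80%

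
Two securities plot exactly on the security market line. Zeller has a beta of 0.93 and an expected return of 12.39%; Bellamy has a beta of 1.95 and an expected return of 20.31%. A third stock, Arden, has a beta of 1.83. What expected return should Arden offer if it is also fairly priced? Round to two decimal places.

19.38%

MRP (SML slope) = (20.31% − 12.39%) / (1.95 − 0.93) = 7.92% / 1.02 = 7.7647%
R_f (intercept) = 12.39% − 0.93 × 7.7647% = 5.1688%
E(R_Arden) = R_f + β × MRP = 5.1688% + 1.83 × 7.7647% = 19.38%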